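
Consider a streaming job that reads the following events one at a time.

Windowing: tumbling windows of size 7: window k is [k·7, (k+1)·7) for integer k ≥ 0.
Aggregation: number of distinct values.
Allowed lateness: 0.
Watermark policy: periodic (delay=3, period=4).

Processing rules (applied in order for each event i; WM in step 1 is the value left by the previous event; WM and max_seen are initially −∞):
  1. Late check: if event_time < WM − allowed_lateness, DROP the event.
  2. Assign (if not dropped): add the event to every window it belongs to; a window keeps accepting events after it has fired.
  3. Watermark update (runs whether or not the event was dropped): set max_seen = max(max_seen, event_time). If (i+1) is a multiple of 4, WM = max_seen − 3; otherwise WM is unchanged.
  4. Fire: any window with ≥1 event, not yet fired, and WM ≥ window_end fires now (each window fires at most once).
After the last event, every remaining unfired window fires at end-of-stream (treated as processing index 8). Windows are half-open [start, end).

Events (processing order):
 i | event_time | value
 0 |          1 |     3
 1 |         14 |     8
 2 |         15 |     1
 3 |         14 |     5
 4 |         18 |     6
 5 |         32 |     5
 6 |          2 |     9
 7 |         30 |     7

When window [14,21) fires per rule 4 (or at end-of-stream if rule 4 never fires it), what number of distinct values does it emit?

i=0 t=1 v=3: → [0,7); WM=−∞
i=1 t=14 v=8: → [14,21); WM=−∞
i=2 t=15 v=1: → [14,21); WM=−∞
i=3 t=14 v=5: → [14,21); WM=12; [0,7) fires=1
i=4 t=18 v=6: → [14,21); WM=12
i=5 t=32 v=5: → [28,35); WM=12
i=6 t=2 v=9: DROP (t<12-0); WM=12
i=7 t=30 v=7: → [28,35); WM=29; [14,21) fires=4

4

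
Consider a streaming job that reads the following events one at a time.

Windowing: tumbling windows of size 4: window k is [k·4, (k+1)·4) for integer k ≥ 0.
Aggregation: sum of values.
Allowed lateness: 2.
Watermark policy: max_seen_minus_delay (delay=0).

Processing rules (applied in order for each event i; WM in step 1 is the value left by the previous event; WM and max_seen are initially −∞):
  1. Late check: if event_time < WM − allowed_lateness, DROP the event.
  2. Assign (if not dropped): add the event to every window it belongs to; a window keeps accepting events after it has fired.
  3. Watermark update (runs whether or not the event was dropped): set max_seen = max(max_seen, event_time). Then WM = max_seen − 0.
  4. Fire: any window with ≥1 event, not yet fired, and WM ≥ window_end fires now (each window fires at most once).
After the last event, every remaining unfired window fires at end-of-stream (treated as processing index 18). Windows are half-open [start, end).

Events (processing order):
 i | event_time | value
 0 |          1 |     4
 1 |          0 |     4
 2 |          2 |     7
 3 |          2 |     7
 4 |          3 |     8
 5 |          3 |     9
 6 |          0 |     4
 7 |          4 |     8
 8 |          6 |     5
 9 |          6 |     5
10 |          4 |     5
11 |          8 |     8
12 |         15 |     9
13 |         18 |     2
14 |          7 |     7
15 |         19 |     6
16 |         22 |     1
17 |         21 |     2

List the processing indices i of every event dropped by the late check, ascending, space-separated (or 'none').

i=0 t=1 v=4: → [0,4); WM=1
i=1 t=0 v=4: → [0,4); WM=1
i=2 t=2 v=7: → [0,4); WM=2
i=3 t=2 v=7: → [0,4); WM=2
i=4 t=3 v=8: → [0,4); WM=3
i=5 t=3 v=9: → [0,4); WM=3
i=6 t=0 v=4: DROP (t<3-2); WM=3
i=7 t=4 v=8: → [4,8); WM=4; [0,4) fires=39
i=8 t=6 v=5: → [4,8); WM=6
i=9 t=6 v=5: → [4,8); WM=6
i=10 t=4 v=5: → [4,8); WM=6
i=11 t=8 v=8: → [8,12); WM=8; [4,8) fires=23
i=12 t=15 v=9: → [12,16); WM=15; [8,12) fires=8
i=13 t=18 v=2: → [16,20); WM=18; [12,16) fires=9
i=14 t=7 v=7: DROP (t<18-2); WM=18
i=15 t=19 v=6: → [16,20); WM=19
i=16 t=22 v=1: → [20,24); WM=22; [16,20) fires=8
i=17 t=21 v=2: → [20,24); WM=22

6 14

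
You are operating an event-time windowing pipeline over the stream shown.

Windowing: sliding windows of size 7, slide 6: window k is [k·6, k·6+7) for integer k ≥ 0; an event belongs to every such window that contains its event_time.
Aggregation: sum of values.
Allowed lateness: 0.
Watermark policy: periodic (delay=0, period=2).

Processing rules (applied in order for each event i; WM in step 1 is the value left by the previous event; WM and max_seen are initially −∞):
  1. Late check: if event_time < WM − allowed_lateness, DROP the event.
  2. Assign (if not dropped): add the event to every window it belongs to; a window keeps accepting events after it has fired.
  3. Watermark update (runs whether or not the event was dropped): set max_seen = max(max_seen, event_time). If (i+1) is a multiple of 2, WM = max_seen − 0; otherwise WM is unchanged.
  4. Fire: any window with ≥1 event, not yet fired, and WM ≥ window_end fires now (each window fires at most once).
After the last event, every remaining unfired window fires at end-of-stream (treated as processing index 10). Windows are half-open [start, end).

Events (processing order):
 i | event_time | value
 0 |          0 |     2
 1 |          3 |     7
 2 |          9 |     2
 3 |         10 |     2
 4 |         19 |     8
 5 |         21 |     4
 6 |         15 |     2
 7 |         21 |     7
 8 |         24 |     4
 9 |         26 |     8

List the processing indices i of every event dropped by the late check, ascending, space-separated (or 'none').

i=0 t=0 v=2: → [0,7); WM=−∞
i=1 t=3 v=7: → [0,7); WM=3
i=2 t=9 v=2: → [6,13); WM=3
i=3 t=10 v=2: → [6,13); WM=10; [0,7) fires=9
i=4 t=19 v=8: → [18,25); WM=10
i=5 t=21 v=4: → [18,25); WM=21; [6,13) fires=4
i=6 t=15 v=2: DROP (t<21-0); WM=21
i=7 t=21 v=7: → [18,25); WM=21
i=8 t=24 v=4: → [24,31),[18,25); WM=21
i=9 t=26 v=8: → [24,31); WM=26; [18,25) fires=23

6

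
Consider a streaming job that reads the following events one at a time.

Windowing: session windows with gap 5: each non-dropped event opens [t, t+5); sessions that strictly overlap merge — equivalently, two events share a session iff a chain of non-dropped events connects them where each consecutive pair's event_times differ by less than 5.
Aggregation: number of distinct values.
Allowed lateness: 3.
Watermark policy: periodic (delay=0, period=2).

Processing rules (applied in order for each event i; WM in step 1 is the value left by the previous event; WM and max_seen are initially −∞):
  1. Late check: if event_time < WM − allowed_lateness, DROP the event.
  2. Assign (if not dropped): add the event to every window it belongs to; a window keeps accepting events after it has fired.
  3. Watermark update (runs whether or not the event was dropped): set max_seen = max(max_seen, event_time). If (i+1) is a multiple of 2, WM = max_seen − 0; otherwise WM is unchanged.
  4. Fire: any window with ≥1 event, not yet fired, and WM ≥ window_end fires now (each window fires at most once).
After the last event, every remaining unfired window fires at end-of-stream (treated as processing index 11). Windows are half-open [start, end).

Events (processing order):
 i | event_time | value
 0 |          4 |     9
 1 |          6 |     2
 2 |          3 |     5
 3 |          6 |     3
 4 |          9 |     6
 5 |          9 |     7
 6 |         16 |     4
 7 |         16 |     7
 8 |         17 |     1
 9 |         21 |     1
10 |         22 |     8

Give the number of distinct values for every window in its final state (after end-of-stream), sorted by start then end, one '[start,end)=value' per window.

i=0 t=4 v=9: → [4,9); WM=−∞
i=1 t=6 v=2: → [4,11); WM=6
i=2 t=3 v=5: → [3,11); WM=6
i=3 t=6 v=3: → [3,11); WM=6
i=4 t=9 v=6: → [3,14); WM=6
i=5 t=9 v=7: → [3,14); WM=9
i=6 t=16 v=4: → [16,21); WM=9
i=7 t=16 v=7: → [16,21); WM=16
i=8 t=17 v=1: → [16,22); WM=16
i=9 t=21 v=1: → [16,26); WM=21
i=10 t=22 v=8: → [16,27); WM=21

[3,14)=6 [16,27)=4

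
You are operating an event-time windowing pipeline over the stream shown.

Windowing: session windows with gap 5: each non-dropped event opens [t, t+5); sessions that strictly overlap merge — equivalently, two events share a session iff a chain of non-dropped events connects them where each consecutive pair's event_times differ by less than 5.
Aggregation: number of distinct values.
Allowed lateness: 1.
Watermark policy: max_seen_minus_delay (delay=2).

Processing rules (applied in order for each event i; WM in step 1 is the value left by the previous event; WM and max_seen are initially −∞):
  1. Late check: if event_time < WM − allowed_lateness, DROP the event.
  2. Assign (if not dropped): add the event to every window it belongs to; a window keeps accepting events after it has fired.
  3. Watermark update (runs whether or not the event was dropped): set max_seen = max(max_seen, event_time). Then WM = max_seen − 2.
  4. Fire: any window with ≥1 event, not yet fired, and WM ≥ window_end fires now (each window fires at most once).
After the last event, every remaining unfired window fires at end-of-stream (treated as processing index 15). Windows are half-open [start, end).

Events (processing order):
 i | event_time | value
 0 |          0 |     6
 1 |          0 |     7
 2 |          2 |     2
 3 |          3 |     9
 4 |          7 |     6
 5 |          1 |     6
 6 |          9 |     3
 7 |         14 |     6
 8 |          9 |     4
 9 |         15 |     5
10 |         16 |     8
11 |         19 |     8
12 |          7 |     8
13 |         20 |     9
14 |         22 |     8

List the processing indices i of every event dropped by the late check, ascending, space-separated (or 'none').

i=0 t=0 v=6: → [0,5); WM=-2
i=1 t=0 v=7: → [0,5); WM=-2
i=2 t=2 v=2: → [0,7); WM=0
i=3 t=3 v=9: → [0,8); WM=1
i=4 t=7 v=6: → [0,12); WM=5
i=5 t=1 v=6: DROP (t<5-1); WM=5
i=6 t=9 v=3: → [0,14); WM=7
i=7 t=14 v=6: → [14,19); WM=12
i=8 t=9 v=4: DROP (t<12-1); WM=12
i=9 t=15 v=5: → [14,20); WM=13
i=10 t=16 v=8: → [14,21); WM=14
i=11 t=19 v=8: → [14,24); WM=17
i=12 t=7 v=8: DROP (t<17-1); WM=17
i=13 t=20 v=9: → [14,25); WM=18
i=14 t=22 v=8: → [14,27); WM=20

5 8 12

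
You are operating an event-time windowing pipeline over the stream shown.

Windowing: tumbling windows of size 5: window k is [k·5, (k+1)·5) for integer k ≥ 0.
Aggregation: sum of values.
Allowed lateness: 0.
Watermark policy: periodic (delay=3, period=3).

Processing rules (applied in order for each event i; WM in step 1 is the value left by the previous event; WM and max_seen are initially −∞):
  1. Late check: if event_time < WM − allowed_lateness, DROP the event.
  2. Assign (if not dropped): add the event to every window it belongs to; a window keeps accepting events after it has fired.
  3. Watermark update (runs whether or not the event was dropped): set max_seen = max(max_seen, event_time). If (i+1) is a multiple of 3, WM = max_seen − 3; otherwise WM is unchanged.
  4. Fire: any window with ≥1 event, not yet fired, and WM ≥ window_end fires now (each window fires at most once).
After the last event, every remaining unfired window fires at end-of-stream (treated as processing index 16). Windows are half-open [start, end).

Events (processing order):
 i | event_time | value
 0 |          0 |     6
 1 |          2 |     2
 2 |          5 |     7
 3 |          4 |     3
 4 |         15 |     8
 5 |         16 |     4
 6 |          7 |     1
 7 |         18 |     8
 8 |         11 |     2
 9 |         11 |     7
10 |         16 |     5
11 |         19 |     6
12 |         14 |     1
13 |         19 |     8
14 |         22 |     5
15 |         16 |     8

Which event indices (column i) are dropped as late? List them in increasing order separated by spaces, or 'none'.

6 8 9 12 15

i=0 t=0 v=6: → [0,5); WM=−∞
i=1 t=2 v=2: → [0,5); WM=−∞
i=2 t=5 v=7: → [5,10); WM=2
i=3 t=4 v=3: → [0,5); WM=2
i=4 t=15 v=8: → [15,20); WM=2
i=5 t=16 v=4: → [15,20); WM=13; [0,5) fires=11 [5,10) fires=7
i=6 t=7 v=1: DROP (t<13-0); WM=13
i=7 t=18 v=8: → [15,20); WM=13
i=8 t=11 v=2: DROP (t<13-0); WM=15
i=9 t=11 v=7: DROP (t<15-0); WM=15
i=10 t=16 v=5: → [15,20); WM=15
i=11 t=19 v=6: → [15,20); WM=16
i=12 t=14 v=1: DROP (t<16-0); WM=16
i=13 t=19 v=8: → [15,20); WM=16
i=14 t=22 v=5: → [20,25); WM=19
i=15 t=16 v=8: DROP (t<19-0); WM=19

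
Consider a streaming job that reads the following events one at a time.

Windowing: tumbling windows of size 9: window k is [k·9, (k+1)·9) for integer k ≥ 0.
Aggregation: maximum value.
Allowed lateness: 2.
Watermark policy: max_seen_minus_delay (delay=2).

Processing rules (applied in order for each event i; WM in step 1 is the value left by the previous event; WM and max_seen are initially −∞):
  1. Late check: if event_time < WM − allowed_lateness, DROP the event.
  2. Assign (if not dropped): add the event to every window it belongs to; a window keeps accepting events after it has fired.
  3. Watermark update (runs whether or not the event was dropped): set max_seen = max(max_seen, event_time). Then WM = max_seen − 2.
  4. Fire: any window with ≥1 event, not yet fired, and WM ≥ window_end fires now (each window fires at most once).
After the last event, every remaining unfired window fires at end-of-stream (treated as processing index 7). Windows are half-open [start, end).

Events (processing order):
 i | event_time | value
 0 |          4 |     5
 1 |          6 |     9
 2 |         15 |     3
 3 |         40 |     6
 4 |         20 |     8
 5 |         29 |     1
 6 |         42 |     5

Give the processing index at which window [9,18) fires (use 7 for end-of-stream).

i=0 t=4 v=5: → [0,9); WM=2
i=1 t=6 v=9: → [0,9); WM=4
i=2 t=15 v=3: → [9,18); WM=13; [0,9) fires=9
i=3 t=40 v=6: → [36,45); WM=38; [9,18) fires=3
i=4 t=20 v=8: DROP (t<38-2); WM=38
i=5 t=29 v=1: DROP (t<38-2); WM=38
i=6 t=42 v=5: → [36,45); WM=40

3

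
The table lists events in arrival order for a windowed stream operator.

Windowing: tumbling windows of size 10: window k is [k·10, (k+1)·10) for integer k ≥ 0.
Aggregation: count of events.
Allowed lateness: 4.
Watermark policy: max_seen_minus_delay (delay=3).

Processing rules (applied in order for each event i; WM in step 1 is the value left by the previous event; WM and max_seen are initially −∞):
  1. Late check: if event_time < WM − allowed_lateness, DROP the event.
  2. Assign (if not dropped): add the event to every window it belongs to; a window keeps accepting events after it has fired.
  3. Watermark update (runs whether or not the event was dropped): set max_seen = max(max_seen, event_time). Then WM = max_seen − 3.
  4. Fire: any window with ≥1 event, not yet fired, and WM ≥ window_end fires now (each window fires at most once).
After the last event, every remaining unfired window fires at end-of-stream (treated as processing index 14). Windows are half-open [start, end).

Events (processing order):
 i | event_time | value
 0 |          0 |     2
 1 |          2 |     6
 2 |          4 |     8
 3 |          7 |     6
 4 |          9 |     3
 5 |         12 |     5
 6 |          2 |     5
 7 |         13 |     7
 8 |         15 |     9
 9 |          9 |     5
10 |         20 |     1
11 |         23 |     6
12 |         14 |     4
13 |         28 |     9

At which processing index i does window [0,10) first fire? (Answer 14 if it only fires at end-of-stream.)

i=0 t=0 v=2: → [0,10); WM=-3
i=1 t=2 v=6: → [0,10); WM=-1
i=2 t=4 v=8: → [0,10); WM=1
i=3 t=7 v=6: → [0,10); WM=4
i=4 t=9 v=3: → [0,10); WM=6
i=5 t=12 v=5: → [10,20); WM=9
i=6 t=2 v=5: DROP (t<9-4); WM=9
i=7 t=13 v=7: → [10,20); WM=10; [0,10) fires=5
i=8 t=15 v=9: → [10,20); WM=12
i=9 t=9 v=5: → [0,10); WM=12
i=10 t=20 v=1: → [20,30); WM=17
i=11 t=23 v=6: → [20,30); WM=20; [10,20) fires=3
i=12 t=14 v=4: DROP (t<20-4); WM=20
i=13 t=28 v=9: → [20,30); WM=25

7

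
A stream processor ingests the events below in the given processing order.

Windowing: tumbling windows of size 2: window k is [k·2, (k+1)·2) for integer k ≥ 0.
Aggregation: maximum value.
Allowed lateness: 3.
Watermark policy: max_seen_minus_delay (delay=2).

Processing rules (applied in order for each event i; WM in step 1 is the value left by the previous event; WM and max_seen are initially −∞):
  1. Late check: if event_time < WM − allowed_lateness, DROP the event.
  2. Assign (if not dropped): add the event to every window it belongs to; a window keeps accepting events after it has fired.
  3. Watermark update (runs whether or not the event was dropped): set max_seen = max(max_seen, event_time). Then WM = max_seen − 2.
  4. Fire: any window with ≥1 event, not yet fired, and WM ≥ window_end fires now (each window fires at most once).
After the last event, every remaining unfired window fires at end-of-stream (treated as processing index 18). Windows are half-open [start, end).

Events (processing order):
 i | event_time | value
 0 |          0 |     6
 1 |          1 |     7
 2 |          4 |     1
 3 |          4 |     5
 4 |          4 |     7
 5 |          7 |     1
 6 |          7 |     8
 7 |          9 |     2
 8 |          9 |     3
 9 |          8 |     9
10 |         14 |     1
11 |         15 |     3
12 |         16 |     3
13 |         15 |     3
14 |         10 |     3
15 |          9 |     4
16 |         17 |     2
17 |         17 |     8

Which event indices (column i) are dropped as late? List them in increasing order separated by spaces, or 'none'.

i=0 t=0 v=6: → [0,2); WM=-2
i=1 t=1 v=7: → [0,2); WM=-1
i=2 t=4 v=1: → [4,6); WM=2; [0,2) fires=7
i=3 t=4 v=5: → [4,6); WM=2
i=4 t=4 v=7: → [4,6); WM=2
i=5 t=7 v=1: → [6,8); WM=5
i=6 t=7 v=8: → [6,8); WM=5
i=7 t=9 v=2: → [8,10); WM=7; [4,6) fires=7
i=8 t=9 v=3: → [8,10); WM=7
i=9 t=8 v=9: → [8,10); WM=7
i=10 t=14 v=1: → [14,16); WM=12; [6,8) fires=8 [8,10) fires=9
i=11 t=15 v=3: → [14,16); WM=13
i=12 t=16 v=3: → [16,18); WM=14
i=13 t=15 v=3: → [14,16); WM=14
i=14 t=10 v=3: DROP (t<14-3); WM=14
i=15 t=9 v=4: DROP (t<14-3); WM=14
i=16 t=17 v=2: → [16,18); WM=15
i=17 t=17 v=8: → [16,18); WM=15

14 15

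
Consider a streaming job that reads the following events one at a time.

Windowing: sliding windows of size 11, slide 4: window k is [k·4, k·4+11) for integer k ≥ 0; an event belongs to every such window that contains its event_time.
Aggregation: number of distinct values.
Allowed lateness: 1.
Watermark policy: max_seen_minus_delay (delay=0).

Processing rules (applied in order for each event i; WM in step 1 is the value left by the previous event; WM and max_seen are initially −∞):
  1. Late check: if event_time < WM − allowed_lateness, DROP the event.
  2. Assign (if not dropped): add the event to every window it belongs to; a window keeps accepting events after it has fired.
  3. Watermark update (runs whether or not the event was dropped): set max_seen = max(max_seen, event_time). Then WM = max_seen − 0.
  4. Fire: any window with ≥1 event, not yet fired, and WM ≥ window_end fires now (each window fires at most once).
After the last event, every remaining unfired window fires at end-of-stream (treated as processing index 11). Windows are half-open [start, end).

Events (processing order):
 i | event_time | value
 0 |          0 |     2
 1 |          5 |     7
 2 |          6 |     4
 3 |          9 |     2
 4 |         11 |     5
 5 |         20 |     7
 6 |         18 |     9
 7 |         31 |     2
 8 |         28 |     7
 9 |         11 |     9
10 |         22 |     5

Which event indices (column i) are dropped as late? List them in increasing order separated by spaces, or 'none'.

6 8 9 10

i=0 t=0 v=2: → [0,11); WM=0
i=1 t=5 v=7: → [4,15),[0,11); WM=5
i=2 t=6 v=4: → [4,15),[0,11); WM=6
i=3 t=9 v=2: → [8,19),[4,15),[0,11); WM=9
i=4 t=11 v=5: → [8,19),[4,15); WM=11; [0,11) fires=3
i=5 t=20 v=7: → [20,31),[16,27),[12,23); WM=20; [4,15) fires=4 [8,19) fires=2
i=6 t=18 v=9: DROP (t<20-1); WM=20
i=7 t=31 v=2: → [28,39),[24,35); WM=31; [12,23) fires=1 [16,27) fires=1 [20,31) fires=1
i=8 t=28 v=7: DROP (t<31-1); WM=31
i=9 t=11 v=9: DROP (t<31-1); WM=31
i=10 t=22 v=5: DROP (t<31-1); WM=31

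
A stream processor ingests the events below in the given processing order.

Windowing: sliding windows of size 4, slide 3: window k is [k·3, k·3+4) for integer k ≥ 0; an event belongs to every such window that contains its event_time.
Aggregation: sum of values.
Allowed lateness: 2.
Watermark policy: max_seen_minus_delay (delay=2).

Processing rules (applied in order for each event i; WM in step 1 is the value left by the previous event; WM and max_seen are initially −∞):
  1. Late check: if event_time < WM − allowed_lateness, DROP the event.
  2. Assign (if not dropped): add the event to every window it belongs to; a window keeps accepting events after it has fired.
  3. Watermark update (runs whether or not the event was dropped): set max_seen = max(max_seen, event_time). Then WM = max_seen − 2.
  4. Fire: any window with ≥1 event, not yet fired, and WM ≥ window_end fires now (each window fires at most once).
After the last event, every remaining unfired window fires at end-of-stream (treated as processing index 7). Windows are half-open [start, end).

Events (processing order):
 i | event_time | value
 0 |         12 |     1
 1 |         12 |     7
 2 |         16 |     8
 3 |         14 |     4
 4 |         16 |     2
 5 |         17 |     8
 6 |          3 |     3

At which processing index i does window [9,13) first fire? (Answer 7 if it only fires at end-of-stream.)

i=0 t=12 v=1: → [12,16),[9,13); WM=10
i=1 t=12 v=7: → [12,16),[9,13); WM=10
i=2 t=16 v=8: → [15,19); WM=14; [9,13) fires=8
i=3 t=14 v=4: → [12,16); WM=14
i=4 t=16 v=2: → [15,19); WM=14
i=5 t=17 v=8: → [15,19); WM=15
i=6 t=3 v=3: DROP (t<15-2); WM=15

2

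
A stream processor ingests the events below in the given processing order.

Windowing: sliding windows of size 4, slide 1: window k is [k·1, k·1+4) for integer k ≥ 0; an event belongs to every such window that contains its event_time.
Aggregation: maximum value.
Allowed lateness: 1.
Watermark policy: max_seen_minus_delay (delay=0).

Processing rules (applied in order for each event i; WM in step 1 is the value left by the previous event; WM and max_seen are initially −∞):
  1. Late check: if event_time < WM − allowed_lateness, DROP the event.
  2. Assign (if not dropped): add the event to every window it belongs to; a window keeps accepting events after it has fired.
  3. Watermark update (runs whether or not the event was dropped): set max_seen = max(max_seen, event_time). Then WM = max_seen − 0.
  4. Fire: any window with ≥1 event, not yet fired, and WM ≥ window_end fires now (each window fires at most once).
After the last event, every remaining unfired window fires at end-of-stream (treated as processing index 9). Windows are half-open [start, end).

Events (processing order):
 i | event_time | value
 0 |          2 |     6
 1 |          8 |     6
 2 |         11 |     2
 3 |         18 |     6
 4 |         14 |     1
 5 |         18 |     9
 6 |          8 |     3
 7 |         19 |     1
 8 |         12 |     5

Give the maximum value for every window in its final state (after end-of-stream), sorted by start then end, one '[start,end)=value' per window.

i=0 t=2 v=6: → [2,6),[1,5),[0,4); WM=2
i=1 t=8 v=6: → [8,12),[7,11),[6,10),[5,9); WM=8; [0,4) fires=6 [1,5) fires=6 [2,6) fires=6
i=2 t=11 v=2: → [11,15),[10,14),[9,13),[8,12); WM=11; [5,9) fires=6 [6,10) fires=6 [7,11) fires=6
i=3 t=18 v=6: → [18,22),[17,21),[16,20),[15,19); WM=18; [8,12) fires=6 [9,13) fires=2 [10,14) fires=2 [11,15) fires=2
i=4 t=14 v=1: DROP (t<18-1); WM=18
i=5 t=18 v=9: → [18,22),[17,21),[16,20),[15,19); WM=18
i=6 t=8 v=3: DROP (t<18-1); WM=18
i=7 t=19 v=1: → [19,23),[18,22),[17,21),[16,20); WM=19; [15,19) fires=9
i=8 t=12 v=5: DROP (t<19-1); WM=19

[0,4)=6 [1,5)=6 [2,6)=6 [5,9)=6 [6,10)=6 [7,11)=6 [8,12)=6 [9,13)=2 [10,14)=2 [11,15)=2 [15,19)=9 [16,20)=9 [17,21)=9 [18,22)=9 [19,23)=1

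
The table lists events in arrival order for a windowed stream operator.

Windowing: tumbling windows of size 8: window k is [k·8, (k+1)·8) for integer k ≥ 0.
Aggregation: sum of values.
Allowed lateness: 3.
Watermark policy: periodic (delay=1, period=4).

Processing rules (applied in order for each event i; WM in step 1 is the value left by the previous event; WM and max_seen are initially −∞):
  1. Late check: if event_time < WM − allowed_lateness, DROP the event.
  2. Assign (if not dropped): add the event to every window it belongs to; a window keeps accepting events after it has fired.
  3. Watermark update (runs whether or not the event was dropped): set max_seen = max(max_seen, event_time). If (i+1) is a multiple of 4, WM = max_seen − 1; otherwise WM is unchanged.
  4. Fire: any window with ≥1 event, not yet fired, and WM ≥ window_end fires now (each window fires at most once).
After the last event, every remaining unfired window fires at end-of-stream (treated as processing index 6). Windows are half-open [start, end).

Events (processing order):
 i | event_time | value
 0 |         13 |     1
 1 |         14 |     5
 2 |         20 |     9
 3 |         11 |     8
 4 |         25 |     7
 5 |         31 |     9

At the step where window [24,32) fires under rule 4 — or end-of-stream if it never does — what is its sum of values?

i=0 t=13 v=1: → [8,16); WM=−∞
i=1 t=14 v=5: → [8,16); WM=−∞
i=2 t=20 v=9: → [16,24); WM=−∞
i=3 t=11 v=8: → [8,16); WM=19; [8,16) fires=14
i=4 t=25 v=7: → [24,32); WM=19
i=5 t=31 v=9: → [24,32); WM=19

16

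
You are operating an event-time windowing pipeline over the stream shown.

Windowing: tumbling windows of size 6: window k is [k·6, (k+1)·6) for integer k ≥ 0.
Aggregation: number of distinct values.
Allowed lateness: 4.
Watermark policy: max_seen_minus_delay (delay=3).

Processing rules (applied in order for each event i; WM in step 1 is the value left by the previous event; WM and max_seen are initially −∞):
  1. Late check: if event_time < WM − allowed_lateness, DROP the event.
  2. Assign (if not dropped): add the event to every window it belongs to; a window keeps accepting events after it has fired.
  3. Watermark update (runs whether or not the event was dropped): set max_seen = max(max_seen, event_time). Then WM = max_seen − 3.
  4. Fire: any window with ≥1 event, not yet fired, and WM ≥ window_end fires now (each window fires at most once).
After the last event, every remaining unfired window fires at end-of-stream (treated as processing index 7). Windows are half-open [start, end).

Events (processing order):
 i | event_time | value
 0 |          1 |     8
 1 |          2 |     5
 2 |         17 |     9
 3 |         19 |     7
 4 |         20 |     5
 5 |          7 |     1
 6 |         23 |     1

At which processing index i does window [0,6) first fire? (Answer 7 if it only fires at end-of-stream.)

2

i=0 t=1 v=8: → [0,6); WM=-2
i=1 t=2 v=5: → [0,6); WM=-1
i=2 t=17 v=9: → [12,18); WM=14; [0,6) fires=2
i=3 t=19 v=7: → [18,24); WM=16
i=4 t=20 v=5: → [18,24); WM=17
i=5 t=7 v=1: DROP (t<17-4); WM=17
i=6 t=23 v=1: → [18,24); WM=20; [12,18) fires=1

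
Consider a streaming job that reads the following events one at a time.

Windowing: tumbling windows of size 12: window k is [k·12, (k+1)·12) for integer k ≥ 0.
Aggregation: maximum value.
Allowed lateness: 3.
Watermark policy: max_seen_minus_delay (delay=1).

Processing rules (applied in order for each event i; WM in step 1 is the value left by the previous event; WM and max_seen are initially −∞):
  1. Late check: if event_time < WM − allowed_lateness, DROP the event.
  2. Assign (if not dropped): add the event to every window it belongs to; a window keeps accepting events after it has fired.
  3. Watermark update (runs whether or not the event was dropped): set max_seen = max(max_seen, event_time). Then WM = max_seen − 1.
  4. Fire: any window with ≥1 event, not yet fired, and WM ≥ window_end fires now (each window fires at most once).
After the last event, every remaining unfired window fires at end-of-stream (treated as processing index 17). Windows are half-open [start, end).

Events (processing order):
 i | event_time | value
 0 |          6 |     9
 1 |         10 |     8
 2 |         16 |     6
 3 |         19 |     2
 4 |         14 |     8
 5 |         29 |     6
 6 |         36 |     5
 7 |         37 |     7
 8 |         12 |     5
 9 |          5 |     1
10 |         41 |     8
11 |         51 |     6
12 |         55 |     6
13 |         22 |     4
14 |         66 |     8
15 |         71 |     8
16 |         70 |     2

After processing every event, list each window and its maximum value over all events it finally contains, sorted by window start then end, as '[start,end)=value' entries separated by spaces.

[0,12)=9 [12,24)=6 [24,36)=6 [36,48)=8 [48,60)=6 [60,72)=8

i=0 t=6 v=9: → [0,12); WM=5
i=1 t=10 v=8: → [0,12); WM=9
i=2 t=16 v=6: → [12,24); WM=15; [0,12) fires=9
i=3 t=19 v=2: → [12,24); WM=18
i=4 t=14 v=8: DROP (t<18-3); WM=18
i=5 t=29 v=6: → [24,36); WM=28; [12,24) fires=6
i=6 t=36 v=5: → [36,48); WM=35
i=7 t=37 v=7: → [36,48); WM=36; [24,36) fires=6
i=8 t=12 v=5: DROP (t<36-3); WM=36
i=9 t=5 v=1: DROP (t<36-3); WM=36
i=10 t=41 v=8: → [36,48); WM=40
i=11 t=51 v=6: → [48,60); WM=50; [36,48) fires=8
i=12 t=55 v=6: → [48,60); WM=54
i=13 t=22 v=4: DROP (t<54-3); WM=54
i=14 t=66 v=8: → [60,72); WM=65; [48,60) fires=6
i=15 t=71 v=8: → [60,72); WM=70
i=16 t=70 v=2: → [60,72); WM=70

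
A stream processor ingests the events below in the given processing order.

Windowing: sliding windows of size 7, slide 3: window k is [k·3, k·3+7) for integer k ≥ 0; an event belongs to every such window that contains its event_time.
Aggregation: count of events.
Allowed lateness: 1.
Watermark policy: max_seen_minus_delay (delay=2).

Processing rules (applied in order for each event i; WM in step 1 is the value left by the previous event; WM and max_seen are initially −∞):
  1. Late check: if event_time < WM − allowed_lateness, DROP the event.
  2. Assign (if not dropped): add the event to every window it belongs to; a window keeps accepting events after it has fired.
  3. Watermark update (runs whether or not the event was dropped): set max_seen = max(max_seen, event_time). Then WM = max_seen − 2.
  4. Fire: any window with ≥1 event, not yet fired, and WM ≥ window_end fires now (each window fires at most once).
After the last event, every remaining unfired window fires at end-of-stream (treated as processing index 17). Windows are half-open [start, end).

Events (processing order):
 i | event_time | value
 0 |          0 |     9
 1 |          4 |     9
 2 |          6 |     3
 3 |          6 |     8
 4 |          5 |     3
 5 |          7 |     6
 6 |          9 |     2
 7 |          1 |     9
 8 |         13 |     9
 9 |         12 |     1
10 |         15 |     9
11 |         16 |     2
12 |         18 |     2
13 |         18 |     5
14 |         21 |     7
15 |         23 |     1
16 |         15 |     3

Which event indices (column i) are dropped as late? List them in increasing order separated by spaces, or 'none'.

7 16

i=0 t=0 v=9: → [0,7); WM=-2
i=1 t=4 v=9: → [3,10),[0,7); WM=2
i=2 t=6 v=3: → [6,13),[3,10),[0,7); WM=4
i=3 t=6 v=8: → [6,13),[3,10),[0,7); WM=4
i=4 t=5 v=3: → [3,10),[0,7); WM=4
i=5 t=7 v=6: → [6,13),[3,10); WM=5
i=6 t=9 v=2: → [9,16),[6,13),[3,10); WM=7; [0,7) fires=5
i=7 t=1 v=9: DROP (t<7-1); WM=7
i=8 t=13 v=9: → [12,19),[9,16); WM=11; [3,10) fires=6
i=9 t=12 v=1: → [12,19),[9,16),[6,13); WM=11
i=10 t=15 v=9: → [15,22),[12,19),[9,16); WM=13; [6,13) fires=5
i=11 t=16 v=2: → [15,22),[12,19); WM=14
i=12 t=18 v=2: → [18,25),[15,22),[12,19); WM=16; [9,16) fires=4
i=13 t=18 v=5: → [18,25),[15,22),[12,19); WM=16
i=14 t=21 v=7: → [21,28),[18,25),[15,22); WM=19; [12,19) fires=6
i=15 t=23 v=1: → [21,28),[18,25); WM=21
i=16 t=15 v=3: DROP (t<21-1); WM=21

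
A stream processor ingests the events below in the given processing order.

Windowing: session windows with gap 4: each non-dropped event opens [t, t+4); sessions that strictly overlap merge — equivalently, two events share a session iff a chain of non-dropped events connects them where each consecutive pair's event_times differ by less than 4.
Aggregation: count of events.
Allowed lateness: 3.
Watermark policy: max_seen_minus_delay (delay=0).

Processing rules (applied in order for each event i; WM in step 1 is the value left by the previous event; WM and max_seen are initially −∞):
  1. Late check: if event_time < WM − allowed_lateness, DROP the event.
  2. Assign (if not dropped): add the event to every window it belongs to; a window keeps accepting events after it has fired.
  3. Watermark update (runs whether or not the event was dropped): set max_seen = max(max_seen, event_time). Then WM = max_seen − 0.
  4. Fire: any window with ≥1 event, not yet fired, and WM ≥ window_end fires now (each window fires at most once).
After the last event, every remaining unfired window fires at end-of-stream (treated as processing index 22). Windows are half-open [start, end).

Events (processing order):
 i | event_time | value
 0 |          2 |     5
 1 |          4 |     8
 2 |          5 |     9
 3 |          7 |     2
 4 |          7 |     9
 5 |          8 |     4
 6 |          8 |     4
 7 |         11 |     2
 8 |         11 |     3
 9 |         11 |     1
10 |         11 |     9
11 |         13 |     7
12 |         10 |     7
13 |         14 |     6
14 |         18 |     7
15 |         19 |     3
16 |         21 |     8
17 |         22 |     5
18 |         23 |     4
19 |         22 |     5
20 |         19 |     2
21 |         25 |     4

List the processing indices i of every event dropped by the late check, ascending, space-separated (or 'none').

i=0 t=2 v=5: → [2,6); WM=2
i=1 t=4 v=8: → [2,8); WM=4
i=2 t=5 v=9: → [2,9); WM=5
i=3 t=7 v=2: → [2,11); WM=7
i=4 t=7 v=9: → [2,11); WM=7
i=5 t=8 v=4: → [2,12); WM=8
i=6 t=8 v=4: → [2,12); WM=8
i=7 t=11 v=2: → [2,15); WM=11
i=8 t=11 v=3: → [2,15); WM=11
i=9 t=11 v=1: → [2,15); WM=11
i=10 t=11 v=9: → [2,15); WM=11
i=11 t=13 v=7: → [2,17); WM=13
i=12 t=10 v=7: → [2,17); WM=13
i=13 t=14 v=6: → [2,18); WM=14
i=14 t=18 v=7: → [18,22); WM=18
i=15 t=19 v=3: → [18,23); WM=19
i=16 t=21 v=8: → [18,25); WM=21
i=17 t=22 v=5: → [18,26); WM=22
i=18 t=23 v=4: → [18,27); WM=23
i=19 t=22 v=5: → [18,27); WM=23
i=20 t=19 v=2: DROP (t<23-3); WM=23
i=21 t=25 v=4: → [18,29); WM=25

20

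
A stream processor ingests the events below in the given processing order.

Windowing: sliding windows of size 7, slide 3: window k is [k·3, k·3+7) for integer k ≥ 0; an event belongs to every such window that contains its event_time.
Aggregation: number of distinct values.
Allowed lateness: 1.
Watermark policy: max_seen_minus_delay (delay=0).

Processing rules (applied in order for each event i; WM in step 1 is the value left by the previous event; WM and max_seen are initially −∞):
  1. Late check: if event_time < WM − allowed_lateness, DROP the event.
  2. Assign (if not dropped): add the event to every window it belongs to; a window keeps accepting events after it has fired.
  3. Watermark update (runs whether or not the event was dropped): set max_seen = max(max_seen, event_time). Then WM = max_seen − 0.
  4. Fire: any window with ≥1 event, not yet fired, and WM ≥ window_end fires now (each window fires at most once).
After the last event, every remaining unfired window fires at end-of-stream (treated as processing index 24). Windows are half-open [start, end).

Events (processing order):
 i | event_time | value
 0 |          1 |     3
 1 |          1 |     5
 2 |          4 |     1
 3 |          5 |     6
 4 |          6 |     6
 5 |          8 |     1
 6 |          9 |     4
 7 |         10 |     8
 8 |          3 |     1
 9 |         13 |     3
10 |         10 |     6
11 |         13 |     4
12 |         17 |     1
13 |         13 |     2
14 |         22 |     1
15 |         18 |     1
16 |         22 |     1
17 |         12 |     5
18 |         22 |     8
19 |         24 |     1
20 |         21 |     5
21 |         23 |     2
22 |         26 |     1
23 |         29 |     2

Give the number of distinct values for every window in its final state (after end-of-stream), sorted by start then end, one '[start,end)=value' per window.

i=0 t=1 v=3: → [0,7); WM=1
i=1 t=1 v=5: → [0,7); WM=1
i=2 t=4 v=1: → [3,10),[0,7); WM=4
i=3 t=5 v=6: → [3,10),[0,7); WM=5
i=4 t=6 v=6: → [6,13),[3,10),[0,7); WM=6
i=5 t=8 v=1: → [6,13),[3,10); WM=8; [0,7) fires=4
i=6 t=9 v=4: → [9,16),[6,13),[3,10); WM=9
i=7 t=10 v=8: → [9,16),[6,13); WM=10; [3,10) fires=3
i=8 t=3 v=1: DROP (t<10-1); WM=10
i=9 t=13 v=3: → [12,19),[9,16); WM=13; [6,13) fires=4
i=10 t=10 v=6: DROP (t<13-1); WM=13
i=11 t=13 v=4: → [12,19),[9,16); WM=13
i=12 t=17 v=1: → [15,22),[12,19); WM=17; [9,16) fires=3
i=13 t=13 v=2: DROP (t<17-1); WM=17
i=14 t=22 v=1: → [21,28),[18,25); WM=22; [12,19) fires=3 [15,22) fires=1
i=15 t=18 v=1: DROP (t<22-1); WM=22
i=16 t=22 v=1: → [21,28),[18,25); WM=22
i=17 t=12 v=5: DROP (t<22-1); WM=22
i=18 t=22 v=8: → [21,28),[18,25); WM=22
i=19 t=24 v=1: → [24,31),[21,28),[18,25); WM=24
i=20 t=21 v=5: DROP (t<24-1); WM=24
i=21 t=23 v=2: → [21,28),[18,25); WM=24
i=22 t=26 v=1: → [24,31),[21,28); WM=26; [18,25) fires=3
i=23 t=29 v=2: → [27,34),[24,31); WM=29; [21,28) fires=3

[0,7)=4 [3,10)=3 [6,13)=4 [9,16)=3 [12,19)=3 [15,22)=1 [18,25)=3 [21,28)=3 [24,31)=2 [27,34)=1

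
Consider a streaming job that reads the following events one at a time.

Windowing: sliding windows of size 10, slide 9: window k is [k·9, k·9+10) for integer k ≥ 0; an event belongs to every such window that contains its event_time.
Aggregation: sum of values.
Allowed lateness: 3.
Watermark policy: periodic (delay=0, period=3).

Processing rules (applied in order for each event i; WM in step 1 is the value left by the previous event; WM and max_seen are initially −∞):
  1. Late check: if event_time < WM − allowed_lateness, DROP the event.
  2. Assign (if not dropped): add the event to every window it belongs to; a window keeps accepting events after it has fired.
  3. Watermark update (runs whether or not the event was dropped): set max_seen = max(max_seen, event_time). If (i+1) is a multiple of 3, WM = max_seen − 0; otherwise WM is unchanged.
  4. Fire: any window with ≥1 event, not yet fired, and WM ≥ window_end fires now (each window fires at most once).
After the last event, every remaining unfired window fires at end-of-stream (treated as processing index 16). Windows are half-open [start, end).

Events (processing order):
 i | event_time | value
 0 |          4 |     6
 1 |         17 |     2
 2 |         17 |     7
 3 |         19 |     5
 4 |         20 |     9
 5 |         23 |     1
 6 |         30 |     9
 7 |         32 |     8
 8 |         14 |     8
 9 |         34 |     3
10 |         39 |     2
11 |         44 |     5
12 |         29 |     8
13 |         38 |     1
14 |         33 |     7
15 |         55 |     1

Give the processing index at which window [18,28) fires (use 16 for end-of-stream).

8

i=0 t=4 v=6: → [0,10); WM=−∞
i=1 t=17 v=2: → [9,19); WM=−∞
i=2 t=17 v=7: → [9,19); WM=17; [0,10) fires=6
i=3 t=19 v=5: → [18,28); WM=17
i=4 t=20 v=9: → [18,28); WM=17
i=5 t=23 v=1: → [18,28); WM=23; [9,19) fires=9
i=6 t=30 v=9: → [27,37); WM=23
i=7 t=32 v=8: → [27,37); WM=23
i=8 t=14 v=8: DROP (t<23-3); WM=32; [18,28) fires=15
i=9 t=34 v=3: → [27,37); WM=32
i=10 t=39 v=2: → [36,46); WM=32
i=11 t=44 v=5: → [36,46); WM=44; [27,37) fires=20
i=12 t=29 v=8: DROP (t<44-3); WM=44
i=13 t=38 v=1: DROP (t<44-3); WM=44
i=14 t=33 v=7: DROP (t<44-3); WM=44
i=15 t=55 v=1: → [54,64); WM=44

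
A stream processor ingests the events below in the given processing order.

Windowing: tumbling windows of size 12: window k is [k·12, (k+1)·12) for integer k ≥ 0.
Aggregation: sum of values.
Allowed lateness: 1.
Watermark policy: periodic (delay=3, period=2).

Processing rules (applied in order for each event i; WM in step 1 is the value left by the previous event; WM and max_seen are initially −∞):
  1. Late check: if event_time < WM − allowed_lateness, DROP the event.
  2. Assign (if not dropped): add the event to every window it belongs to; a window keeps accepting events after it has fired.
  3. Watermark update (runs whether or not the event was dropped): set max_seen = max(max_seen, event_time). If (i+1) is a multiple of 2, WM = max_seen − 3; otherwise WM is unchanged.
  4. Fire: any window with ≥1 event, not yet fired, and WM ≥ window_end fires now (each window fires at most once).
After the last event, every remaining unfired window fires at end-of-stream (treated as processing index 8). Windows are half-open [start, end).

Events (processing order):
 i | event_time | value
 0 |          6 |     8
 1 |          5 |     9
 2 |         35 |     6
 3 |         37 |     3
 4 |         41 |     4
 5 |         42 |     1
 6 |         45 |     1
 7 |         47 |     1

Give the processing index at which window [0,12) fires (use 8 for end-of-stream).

3

i=0 t=6 v=8: → [0,12); WM=−∞
i=1 t=5 v=9: → [0,12); WM=3
i=2 t=35 v=6: → [24,36); WM=3
i=3 t=37 v=3: → [36,48); WM=34; [0,12) fires=17
i=4 t=41 v=4: → [36,48); WM=34
i=5 t=42 v=1: → [36,48); WM=39; [24,36) fires=6
i=6 t=45 v=1: → [36,48); WM=39
i=7 t=47 v=1: → [36,48); WM=44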